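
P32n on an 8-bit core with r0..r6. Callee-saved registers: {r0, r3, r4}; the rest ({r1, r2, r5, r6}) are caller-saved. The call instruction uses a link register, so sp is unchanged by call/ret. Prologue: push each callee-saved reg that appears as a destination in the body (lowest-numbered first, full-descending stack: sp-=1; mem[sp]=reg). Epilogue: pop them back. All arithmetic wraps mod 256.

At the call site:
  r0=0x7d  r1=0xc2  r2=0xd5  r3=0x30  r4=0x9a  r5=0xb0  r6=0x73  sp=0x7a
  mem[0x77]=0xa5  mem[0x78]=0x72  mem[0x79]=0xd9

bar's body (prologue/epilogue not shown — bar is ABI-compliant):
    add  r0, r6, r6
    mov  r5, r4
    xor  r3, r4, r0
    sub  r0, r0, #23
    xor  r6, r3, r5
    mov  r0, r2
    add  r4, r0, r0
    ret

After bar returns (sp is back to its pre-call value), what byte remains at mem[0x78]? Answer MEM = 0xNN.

prologue: push r0 -> mem[0x79]=0x7d, sp=0x79
prologue: push r3 -> mem[0x78]=0x30, sp=0x78
prologue: push r4 -> mem[0x77]=0x9a, sp=0x77
body[0] add  r0, r6, r6 -> r0=0xe6
body[1] mov  r5, r4 -> r5=0x9a
body[2] xor  r3, r4, r0 -> r3=0x7c
body[3] sub  r0, r0, #23 -> r0=0xcf
body[4] xor  r6, r3, r5 -> r6=0xe6
body[5] mov  r0, r2 -> r0=0xd5
body[6] add  r4, r0, r0 -> r4=0xaa
epilogue: pop r4=0x9a, sp=0x78
epilogue: pop r3=0x30, sp=0x79
epilogue: pop r0=0x7d, sp=0x7a
prologue pushed ['r0', 'r3', 'r4'] at ['0x79', '0x78', '0x77']

MEM = 0x30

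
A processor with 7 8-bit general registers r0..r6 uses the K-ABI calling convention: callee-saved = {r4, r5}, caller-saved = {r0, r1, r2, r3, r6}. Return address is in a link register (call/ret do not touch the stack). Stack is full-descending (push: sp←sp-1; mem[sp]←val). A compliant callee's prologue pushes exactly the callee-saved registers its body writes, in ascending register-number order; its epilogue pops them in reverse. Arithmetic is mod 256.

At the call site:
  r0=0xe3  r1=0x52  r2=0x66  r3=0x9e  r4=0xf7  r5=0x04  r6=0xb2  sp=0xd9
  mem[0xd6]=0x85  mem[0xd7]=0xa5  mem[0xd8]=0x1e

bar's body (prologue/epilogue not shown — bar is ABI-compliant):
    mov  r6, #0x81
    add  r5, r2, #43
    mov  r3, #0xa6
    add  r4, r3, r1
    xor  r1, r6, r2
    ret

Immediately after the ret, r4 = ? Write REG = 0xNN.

prologue: push r4 → mem[0xd8]=0xf7, sp=0xd8
prologue: push r5 → mem[0xd7]=0x04, sp=0xd7
body[0] mov  r6, #0x81 → r6=0x81
body[1] add  r5, r2, #43 → r5=0x91
body[2] mov  r3, #0xa6 → r3=0xa6
body[3] add  r4, r3, r1 → r4=0xf8
body[4] xor  r1, r6, r2 → r1=0xe7
epilogue: pop r5=0x04, sp=0xd8
epilogue: pop r4=0xf7, sp=0xd9
r4 is callee-saved → restored

REG = 0xf7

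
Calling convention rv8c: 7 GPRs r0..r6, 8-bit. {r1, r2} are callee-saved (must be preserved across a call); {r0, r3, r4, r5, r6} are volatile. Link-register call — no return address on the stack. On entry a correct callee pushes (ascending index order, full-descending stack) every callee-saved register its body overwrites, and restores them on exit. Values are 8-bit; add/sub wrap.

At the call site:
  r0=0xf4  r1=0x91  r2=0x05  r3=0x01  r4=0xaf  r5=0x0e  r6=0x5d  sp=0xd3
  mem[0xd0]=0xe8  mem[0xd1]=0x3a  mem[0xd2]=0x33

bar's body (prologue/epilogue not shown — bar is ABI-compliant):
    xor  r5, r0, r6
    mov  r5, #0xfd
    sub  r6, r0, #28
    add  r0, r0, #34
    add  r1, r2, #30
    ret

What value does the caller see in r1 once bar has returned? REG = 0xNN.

REG = 0x91

prologue: push r1 → mem[0xd2]=0x91, sp=0xd2
body[0] xor  r5, r0, r6 → r5=0xa9
body[1] mov  r5, #0xfd → r5=0xfd
body[2] sub  r6, r0, #28 → r6=0xd8
body[3] add  r0, r0, #34 → r0=0x16
body[4] add  r1, r2, #30 → r1=0x23
epilogue: pop r1=0x91, sp=0xd3
r1 is callee-saved → restored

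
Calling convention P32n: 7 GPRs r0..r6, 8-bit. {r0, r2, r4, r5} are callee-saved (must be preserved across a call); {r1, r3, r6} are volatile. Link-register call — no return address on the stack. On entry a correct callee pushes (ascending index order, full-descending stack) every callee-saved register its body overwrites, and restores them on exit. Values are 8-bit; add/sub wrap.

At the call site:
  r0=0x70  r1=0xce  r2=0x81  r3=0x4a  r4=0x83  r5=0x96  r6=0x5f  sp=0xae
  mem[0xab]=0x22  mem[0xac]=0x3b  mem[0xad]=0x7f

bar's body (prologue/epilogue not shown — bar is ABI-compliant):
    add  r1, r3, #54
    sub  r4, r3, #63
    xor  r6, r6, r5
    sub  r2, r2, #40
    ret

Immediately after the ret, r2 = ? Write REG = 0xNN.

prologue: push r2 -> mem[0xad]=0x81, sp=0xad
prologue: push r4 -> mem[0xac]=0x83, sp=0xac
body[0] add  r1, r3, #54 -> r1=0x80
body[1] sub  r4, r3, #63 -> r4=0x0b
body[2] xor  r6, r6, r5 -> r6=0xc9
body[3] sub  r2, r2, #40 -> r2=0x59
epilogue: pop r4=0x83, sp=0xad
epilogue: pop r2=0x81, sp=0xae
r2 is callee-saved -> restored

REG = 0x81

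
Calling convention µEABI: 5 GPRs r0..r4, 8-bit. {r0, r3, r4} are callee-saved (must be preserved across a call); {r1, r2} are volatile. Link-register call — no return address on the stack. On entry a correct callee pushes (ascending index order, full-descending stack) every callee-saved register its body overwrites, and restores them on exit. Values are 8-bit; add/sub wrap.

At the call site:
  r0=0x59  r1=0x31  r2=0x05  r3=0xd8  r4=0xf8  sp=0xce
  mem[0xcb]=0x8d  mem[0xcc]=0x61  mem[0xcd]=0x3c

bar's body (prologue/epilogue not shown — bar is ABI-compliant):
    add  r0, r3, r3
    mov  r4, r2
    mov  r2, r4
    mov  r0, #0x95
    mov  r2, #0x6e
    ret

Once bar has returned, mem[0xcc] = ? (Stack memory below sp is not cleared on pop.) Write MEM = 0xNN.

MEM = 0xf8

prologue: push r0 → mem[0xcd]=0x59, sp=0xcd
prologue: push r4 → mem[0xcc]=0xf8, sp=0xcc
body[0] add  r0, r3, r3 → r0=0xb0
body[1] mov  r4, r2 → r4=0x05
body[2] mov  r2, r4 → r2=0x05
body[3] mov  r0, #0x95 → r0=0x95
body[4] mov  r2, #0x6e → r2=0x6e
epilogue: pop r4=0xf8, sp=0xcd
epilogue: pop r0=0x59, sp=0xce
prologue pushed ['r0', 'r4'] at ['0xcd', '0xcc']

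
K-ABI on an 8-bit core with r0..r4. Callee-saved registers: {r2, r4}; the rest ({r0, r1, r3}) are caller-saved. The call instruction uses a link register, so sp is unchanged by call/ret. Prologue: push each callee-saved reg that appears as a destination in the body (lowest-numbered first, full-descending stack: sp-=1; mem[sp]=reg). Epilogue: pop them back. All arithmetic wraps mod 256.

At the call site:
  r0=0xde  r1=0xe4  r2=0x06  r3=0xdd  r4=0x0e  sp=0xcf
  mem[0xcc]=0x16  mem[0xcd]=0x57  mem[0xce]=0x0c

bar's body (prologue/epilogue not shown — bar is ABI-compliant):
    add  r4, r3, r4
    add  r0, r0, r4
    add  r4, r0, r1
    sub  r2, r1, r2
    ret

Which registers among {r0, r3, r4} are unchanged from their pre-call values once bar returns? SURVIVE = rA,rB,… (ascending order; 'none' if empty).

SURVIVE = r3,r4

prologue: push r2 → mem[0xce]=0x06, sp=0xce
prologue: push r4 → mem[0xcd]=0x0e, sp=0xcd
body[0] add  r4, r3, r4 → r4=0xeb
body[1] add  r0, r0, r4 → r0=0xc9
body[2] add  r4, r0, r1 → r4=0xad
body[3] sub  r2, r1, r2 → r2=0xde
epilogue: pop r4=0x0e, sp=0xce
epilogue: pop r2=0x06, sp=0xcf
r0: caller-saved, written=True
r3: caller-saved, written=False
r4: callee-saved, written=True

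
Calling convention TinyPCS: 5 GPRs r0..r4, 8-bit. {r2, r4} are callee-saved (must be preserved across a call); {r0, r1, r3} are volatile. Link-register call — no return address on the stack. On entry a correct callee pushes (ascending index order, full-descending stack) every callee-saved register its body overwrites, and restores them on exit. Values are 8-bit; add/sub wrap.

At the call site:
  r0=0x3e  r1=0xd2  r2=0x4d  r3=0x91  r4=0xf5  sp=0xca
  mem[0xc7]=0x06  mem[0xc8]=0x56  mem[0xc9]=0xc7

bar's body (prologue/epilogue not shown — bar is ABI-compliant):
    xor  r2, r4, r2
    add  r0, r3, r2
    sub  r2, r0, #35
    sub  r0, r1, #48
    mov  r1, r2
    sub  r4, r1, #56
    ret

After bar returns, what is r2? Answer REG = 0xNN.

prologue: push r2 -> mem[0xc9]=0x4d, sp=0xc9
prologue: push r4 -> mem[0xc8]=0xf5, sp=0xc8
body[0] xor  r2, r4, r2 -> r2=0xb8
body[1] add  r0, r3, r2 -> r0=0x49
body[2] sub  r2, r0, #35 -> r2=0x26
body[3] sub  r0, r1, #48 -> r0=0xa2
body[4] mov  r1, r2 -> r1=0x26
body[5] sub  r4, r1, #56 -> r4=0xee
epilogue: pop r4=0xf5, sp=0xc9
epilogue: pop r2=0x4d, sp=0xca
r2 is callee-saved -> restored

REG = 0x4d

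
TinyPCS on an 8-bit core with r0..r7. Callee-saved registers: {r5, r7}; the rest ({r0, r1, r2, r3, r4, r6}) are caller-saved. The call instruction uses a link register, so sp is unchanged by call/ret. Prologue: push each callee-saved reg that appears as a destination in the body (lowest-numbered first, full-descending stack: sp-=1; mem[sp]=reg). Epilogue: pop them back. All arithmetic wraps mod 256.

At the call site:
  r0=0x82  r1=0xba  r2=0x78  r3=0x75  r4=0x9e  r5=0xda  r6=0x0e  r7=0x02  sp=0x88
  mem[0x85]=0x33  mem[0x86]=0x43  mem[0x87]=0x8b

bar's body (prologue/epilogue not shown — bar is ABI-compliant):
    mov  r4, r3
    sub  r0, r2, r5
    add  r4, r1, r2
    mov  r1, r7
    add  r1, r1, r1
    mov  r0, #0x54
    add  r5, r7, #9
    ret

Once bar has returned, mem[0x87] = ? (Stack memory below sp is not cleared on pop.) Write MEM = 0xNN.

prologue: push r5 → mem[0x87]=0xda, sp=0x87
body[0] mov  r4, r3 → r4=0x75
body[1] sub  r0, r2, r5 → r0=0x9e
body[2] add  r4, r1, r2 → r4=0x32
body[3] mov  r1, r7 → r1=0x02
body[4] add  r1, r1, r1 → r1=0x04
body[5] mov  r0, #0x54 → r0=0x54
body[6] add  r5, r7, #9 → r5=0x0b
epilogue: pop r5=0xda, sp=0x88
prologue pushed ['r5'] at ['0x87']

MEM = 0xda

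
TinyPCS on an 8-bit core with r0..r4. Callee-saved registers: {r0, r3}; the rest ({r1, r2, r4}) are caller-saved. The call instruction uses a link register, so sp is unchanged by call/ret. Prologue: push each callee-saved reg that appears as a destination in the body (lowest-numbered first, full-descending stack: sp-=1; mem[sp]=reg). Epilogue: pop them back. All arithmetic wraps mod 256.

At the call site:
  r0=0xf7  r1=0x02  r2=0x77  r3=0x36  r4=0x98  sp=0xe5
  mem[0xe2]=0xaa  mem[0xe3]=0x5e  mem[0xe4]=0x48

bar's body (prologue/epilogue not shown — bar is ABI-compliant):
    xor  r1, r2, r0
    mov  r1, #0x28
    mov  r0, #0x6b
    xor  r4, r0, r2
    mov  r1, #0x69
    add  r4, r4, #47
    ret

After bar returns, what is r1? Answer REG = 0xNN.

prologue: push r0 → mem[0xe4]=0xf7, sp=0xe4
body[0] xor  r1, r2, r0 → r1=0x80
body[1] mov  r1, #0x28 → r1=0x28
body[2] mov  r0, #0x6b → r0=0x6b
body[3] xor  r4, r0, r2 → r4=0x1c
body[4] mov  r1, #0x69 → r1=0x69
body[5] add  r4, r4, #47 → r4=0x4b
epilogue: pop r0=0xf7, sp=0xe5
r1 is caller-saved → body value

REG = 0x69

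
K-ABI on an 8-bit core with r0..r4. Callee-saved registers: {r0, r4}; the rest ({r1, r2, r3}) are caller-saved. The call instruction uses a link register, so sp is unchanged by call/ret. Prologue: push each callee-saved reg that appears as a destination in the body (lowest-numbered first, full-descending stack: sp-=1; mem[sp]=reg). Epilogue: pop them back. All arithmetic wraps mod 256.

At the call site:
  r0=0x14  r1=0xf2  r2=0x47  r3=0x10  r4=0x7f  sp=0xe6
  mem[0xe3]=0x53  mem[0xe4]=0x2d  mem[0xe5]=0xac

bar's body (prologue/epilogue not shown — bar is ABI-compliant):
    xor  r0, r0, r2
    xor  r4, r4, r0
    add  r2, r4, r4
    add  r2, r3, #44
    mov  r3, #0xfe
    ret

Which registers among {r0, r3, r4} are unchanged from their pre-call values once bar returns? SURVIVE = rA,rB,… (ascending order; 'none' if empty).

prologue: push r0 -> mem[0xe5]=0x14, sp=0xe5
prologue: push r4 -> mem[0xe4]=0x7f, sp=0xe4
body[0] xor  r0, r0, r2 -> r0=0x53
body[1] xor  r4, r4, r0 -> r4=0x2c
body[2] add  r2, r4, r4 -> r2=0x58
body[3] add  r2, r3, #44 -> r2=0x3c
body[4] mov  r3, #0xfe -> r3=0xfe
epilogue: pop r4=0x7f, sp=0xe5
epilogue: pop r0=0x14, sp=0xe6
r0: callee-saved, written=True
r3: caller-saved, written=True
r4: callee-saved, written=True

SURVIVE = r0,r4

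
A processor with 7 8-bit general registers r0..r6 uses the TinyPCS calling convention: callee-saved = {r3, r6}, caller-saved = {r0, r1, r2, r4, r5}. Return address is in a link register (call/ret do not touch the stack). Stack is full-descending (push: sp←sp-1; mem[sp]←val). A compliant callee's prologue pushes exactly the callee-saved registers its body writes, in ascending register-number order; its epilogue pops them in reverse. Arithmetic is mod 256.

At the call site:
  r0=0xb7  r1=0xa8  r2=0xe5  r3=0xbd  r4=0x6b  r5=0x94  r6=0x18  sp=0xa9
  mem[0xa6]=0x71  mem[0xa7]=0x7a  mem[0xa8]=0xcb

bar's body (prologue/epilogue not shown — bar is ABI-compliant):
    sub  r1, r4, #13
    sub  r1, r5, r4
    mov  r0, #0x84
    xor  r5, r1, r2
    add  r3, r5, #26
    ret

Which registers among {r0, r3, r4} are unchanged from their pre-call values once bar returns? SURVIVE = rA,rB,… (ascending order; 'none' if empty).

SURVIVE = r3,r4

prologue: push r3 -> mem[0xa8]=0xbd, sp=0xa8
body[0] sub  r1, r4, #13 -> r1=0x5e
body[1] sub  r1, r5, r4 -> r1=0x29
body[2] mov  r0, #0x84 -> r0=0x84
body[3] xor  r5, r1, r2 -> r5=0xcc
body[4] add  r3, r5, #26 -> r3=0xe6
epilogue: pop r3=0xbd, sp=0xa9
r0: caller-saved, written=True
r3: callee-saved, written=True
r4: caller-saved, written=False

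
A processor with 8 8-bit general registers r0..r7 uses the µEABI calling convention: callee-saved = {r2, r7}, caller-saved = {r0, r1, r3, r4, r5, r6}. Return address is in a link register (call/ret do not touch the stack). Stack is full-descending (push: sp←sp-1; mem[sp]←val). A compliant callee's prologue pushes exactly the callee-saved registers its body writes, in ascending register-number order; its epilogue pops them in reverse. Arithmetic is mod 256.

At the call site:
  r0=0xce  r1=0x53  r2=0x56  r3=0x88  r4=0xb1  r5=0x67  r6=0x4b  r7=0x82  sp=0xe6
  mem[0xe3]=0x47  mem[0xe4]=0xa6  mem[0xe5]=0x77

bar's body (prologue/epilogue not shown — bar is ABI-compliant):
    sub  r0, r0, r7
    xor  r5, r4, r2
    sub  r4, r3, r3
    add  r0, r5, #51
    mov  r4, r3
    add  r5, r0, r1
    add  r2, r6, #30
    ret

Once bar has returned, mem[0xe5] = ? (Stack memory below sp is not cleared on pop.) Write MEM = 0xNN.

MEM = 0x56

prologue: push r2 → mem[0xe5]=0x56, sp=0xe5
body[0] sub  r0, r0, r7 → r0=0x4c
body[1] xor  r5, r4, r2 → r5=0xe7
body[2] sub  r4, r3, r3 → r4=0x00
body[3] add  r0, r5, #51 → r0=0x1a
body[4] mov  r4, r3 → r4=0x88
body[5] add  r5, r0, r1 → r5=0x6d
body[6] add  r2, r6, #30 → r2=0x69
epilogue: pop r2=0x56, sp=0xe6
prologue pushed ['r2'] at ['0xe5']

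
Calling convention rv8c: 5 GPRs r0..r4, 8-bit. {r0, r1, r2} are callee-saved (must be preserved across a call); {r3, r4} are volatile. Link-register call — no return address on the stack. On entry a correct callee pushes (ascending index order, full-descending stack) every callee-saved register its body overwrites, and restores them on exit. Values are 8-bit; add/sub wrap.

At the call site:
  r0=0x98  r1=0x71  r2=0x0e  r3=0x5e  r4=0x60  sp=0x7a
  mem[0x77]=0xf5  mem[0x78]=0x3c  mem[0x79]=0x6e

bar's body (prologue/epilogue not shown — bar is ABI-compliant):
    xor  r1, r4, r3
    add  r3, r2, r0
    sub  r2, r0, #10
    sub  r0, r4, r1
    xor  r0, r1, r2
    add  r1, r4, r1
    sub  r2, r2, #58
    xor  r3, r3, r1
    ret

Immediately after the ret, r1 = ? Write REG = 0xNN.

prologue: push r0 -> mem[0x79]=0x98, sp=0x79
prologue: push r1 -> mem[0x78]=0x71, sp=0x78
prologue: push r2 -> mem[0x77]=0x0e, sp=0x77
body[0] xor  r1, r4, r3 -> r1=0x3e
body[1] add  r3, r2, r0 -> r3=0xa6
body[2] sub  r2, r0, #10 -> r2=0x8e
body[3] sub  r0, r4, r1 -> r0=0x22
body[4] xor  r0, r1, r2 -> r0=0xb0
body[5] add  r1, r4, r1 -> r1=0x9e
body[6] sub  r2, r2, #58 -> r2=0x54
body[7] xor  r3, r3, r1 -> r3=0x38
epilogue: pop r2=0x0e, sp=0x78
epilogue: pop r1=0x71, sp=0x79
epilogue: pop r0=0x98, sp=0x7a
r1 is callee-saved -> restored

REG = 0x71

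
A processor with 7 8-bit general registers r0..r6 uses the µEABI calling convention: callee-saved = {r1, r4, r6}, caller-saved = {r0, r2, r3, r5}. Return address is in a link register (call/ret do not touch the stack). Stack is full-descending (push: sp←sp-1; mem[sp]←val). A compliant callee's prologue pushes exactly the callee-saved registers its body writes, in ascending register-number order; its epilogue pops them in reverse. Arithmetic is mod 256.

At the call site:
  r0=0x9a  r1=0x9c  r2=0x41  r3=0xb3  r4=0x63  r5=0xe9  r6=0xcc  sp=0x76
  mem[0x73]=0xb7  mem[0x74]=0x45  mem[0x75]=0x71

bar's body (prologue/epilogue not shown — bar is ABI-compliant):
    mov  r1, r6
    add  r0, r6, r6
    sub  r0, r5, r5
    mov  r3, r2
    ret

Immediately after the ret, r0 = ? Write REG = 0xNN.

prologue: push r1 -> mem[0x75]=0x9c, sp=0x75
body[0] mov  r1, r6 -> r1=0xcc
body[1] add  r0, r6, r6 -> r0=0x98
body[2] sub  r0, r5, r5 -> r0=0x00
body[3] mov  r3, r2 -> r3=0x41
epilogue: pop r1=0x9c, sp=0x76
r0 is caller-saved -> body value

REG = 0x00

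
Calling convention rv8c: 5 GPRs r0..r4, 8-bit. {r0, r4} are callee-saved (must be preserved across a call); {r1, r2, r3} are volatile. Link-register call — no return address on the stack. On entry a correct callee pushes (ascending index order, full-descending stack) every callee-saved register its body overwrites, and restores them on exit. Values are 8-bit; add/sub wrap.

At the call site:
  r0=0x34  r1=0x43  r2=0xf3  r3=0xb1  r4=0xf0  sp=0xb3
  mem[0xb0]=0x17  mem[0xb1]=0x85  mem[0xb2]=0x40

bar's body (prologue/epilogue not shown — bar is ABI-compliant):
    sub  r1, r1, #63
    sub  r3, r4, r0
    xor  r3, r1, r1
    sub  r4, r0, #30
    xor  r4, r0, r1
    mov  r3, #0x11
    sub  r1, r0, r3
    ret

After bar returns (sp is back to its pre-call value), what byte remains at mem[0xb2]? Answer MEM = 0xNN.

prologue: push r4 -> mem[0xb2]=0xf0, sp=0xb2
body[0] sub  r1, r1, #63 -> r1=0x04
body[1] sub  r3, r4, r0 -> r3=0xbc
body[2] xor  r3, r1, r1 -> r3=0x00
body[3] sub  r4, r0, #30 -> r4=0x16
body[4] xor  r4, r0, r1 -> r4=0x30
body[5] mov  r3, #0x11 -> r3=0x11
body[6] sub  r1, r0, r3 -> r1=0x23
epilogue: pop r4=0xf0, sp=0xb3
prologue pushed ['r4'] at ['0xb2']

MEM = 0xf0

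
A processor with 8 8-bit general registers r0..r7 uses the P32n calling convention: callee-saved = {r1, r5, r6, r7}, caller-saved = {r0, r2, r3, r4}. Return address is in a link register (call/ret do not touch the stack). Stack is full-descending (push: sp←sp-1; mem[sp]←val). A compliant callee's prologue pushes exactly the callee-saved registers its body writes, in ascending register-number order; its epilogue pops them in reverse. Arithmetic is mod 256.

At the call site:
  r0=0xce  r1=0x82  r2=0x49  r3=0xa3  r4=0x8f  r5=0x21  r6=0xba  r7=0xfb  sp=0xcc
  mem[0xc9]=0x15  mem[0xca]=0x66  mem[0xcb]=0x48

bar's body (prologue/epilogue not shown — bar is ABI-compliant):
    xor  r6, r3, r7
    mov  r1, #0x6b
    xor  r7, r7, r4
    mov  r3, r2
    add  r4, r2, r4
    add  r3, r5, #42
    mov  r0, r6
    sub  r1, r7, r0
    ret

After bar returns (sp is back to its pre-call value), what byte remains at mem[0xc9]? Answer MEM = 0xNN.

MEM = 0xfb

prologue: push r1 → mem[0xcb]=0x82, sp=0xcb
prologue: push r6 → mem[0xca]=0xba, sp=0xca
prologue: push r7 → mem[0xc9]=0xfb, sp=0xc9
body[0] xor  r6, r3, r7 → r6=0x58
body[1] mov  r1, #0x6b → r1=0x6b
body[2] xor  r7, r7, r4 → r7=0x74
body[3] mov  r3, r2 → r3=0x49
body[4] add  r4, r2, r4 → r4=0xd8
body[5] add  r3, r5, #42 → r3=0x4b
body[6] mov  r0, r6 → r0=0x58
body[7] sub  r1, r7, r0 → r1=0x1c
epilogue: pop r7=0xfb, sp=0xca
epilogue: pop r6=0xba, sp=0xcb
epilogue: pop r1=0x82, sp=0xcc
prologue pushed ['r1', 'r6', 'r7'] at ['0xcb', '0xca', '0xc9']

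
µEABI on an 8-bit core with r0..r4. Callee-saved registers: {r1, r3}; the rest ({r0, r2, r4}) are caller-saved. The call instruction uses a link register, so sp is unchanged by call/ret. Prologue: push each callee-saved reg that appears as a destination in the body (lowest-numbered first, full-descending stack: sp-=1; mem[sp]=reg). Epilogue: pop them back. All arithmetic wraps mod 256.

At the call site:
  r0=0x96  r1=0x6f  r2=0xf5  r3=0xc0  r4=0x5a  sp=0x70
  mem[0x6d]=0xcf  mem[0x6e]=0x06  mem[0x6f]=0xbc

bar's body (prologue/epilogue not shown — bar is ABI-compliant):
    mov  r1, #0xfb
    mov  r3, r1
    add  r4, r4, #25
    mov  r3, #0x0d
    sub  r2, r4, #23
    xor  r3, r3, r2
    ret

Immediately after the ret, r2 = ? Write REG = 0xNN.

REG = 0x5c

prologue: push r1 → mem[0x6f]=0x6f, sp=0x6f
prologue: push r3 → mem[0x6e]=0xc0, sp=0x6e
body[0] mov  r1, #0xfb → r1=0xfb
body[1] mov  r3, r1 → r3=0xfb
body[2] add  r4, r4, #25 → r4=0x73
body[3] mov  r3, #0x0d → r3=0x0d
body[4] sub  r2, r4, #23 → r2=0x5c
body[5] xor  r3, r3, r2 → r3=0x51
epilogue: pop r3=0xc0, sp=0x6f
epilogue: pop r1=0x6f, sp=0x70
r2 is caller-saved → body value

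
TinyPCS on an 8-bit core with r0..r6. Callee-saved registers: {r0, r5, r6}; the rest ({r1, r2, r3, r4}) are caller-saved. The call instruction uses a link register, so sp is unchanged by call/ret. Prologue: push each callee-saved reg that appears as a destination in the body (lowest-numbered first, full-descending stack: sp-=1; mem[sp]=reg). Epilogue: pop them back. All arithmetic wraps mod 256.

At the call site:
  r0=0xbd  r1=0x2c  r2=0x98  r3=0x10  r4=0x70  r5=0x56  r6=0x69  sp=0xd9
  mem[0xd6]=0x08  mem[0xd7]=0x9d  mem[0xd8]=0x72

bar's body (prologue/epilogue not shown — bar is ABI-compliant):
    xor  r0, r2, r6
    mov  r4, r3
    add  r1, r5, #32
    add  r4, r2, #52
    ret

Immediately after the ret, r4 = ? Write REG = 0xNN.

prologue: push r0 -> mem[0xd8]=0xbd, sp=0xd8
body[0] xor  r0, r2, r6 -> r0=0xf1
body[1] mov  r4, r3 -> r4=0x10
body[2] add  r1, r5, #32 -> r1=0x76
body[3] add  r4, r2, #52 -> r4=0xcc
epilogue: pop r0=0xbd, sp=0xd9
r4 is caller-saved -> body value

REG = 0xcc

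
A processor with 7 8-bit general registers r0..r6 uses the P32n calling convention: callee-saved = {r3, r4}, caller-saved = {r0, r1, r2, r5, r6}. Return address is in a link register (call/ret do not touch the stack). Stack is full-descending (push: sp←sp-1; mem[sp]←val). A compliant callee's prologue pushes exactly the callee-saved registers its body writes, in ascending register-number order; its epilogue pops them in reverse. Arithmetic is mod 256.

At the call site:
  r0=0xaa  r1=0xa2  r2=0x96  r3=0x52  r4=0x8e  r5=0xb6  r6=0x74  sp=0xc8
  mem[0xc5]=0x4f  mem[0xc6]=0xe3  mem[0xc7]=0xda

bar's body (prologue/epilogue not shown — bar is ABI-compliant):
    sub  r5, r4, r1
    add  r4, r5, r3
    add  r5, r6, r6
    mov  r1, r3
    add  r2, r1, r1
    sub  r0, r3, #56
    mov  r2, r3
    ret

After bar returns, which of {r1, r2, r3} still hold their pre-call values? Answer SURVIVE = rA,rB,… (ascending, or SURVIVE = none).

SURVIVE = r3

prologue: push r4 -> mem[0xc7]=0x8e, sp=0xc7
body[0] sub  r5, r4, r1 -> r5=0xec
body[1] add  r4, r5, r3 -> r4=0x3e
body[2] add  r5, r6, r6 -> r5=0xe8
body[3] mov  r1, r3 -> r1=0x52
body[4] add  r2, r1, r1 -> r2=0xa4
body[5] sub  r0, r3, #56 -> r0=0x1a
body[6] mov  r2, r3 -> r2=0x52
epilogue: pop r4=0x8e, sp=0xc8
r1: caller-saved, written=True
r2: caller-saved, written=True
r3: callee-saved, written=False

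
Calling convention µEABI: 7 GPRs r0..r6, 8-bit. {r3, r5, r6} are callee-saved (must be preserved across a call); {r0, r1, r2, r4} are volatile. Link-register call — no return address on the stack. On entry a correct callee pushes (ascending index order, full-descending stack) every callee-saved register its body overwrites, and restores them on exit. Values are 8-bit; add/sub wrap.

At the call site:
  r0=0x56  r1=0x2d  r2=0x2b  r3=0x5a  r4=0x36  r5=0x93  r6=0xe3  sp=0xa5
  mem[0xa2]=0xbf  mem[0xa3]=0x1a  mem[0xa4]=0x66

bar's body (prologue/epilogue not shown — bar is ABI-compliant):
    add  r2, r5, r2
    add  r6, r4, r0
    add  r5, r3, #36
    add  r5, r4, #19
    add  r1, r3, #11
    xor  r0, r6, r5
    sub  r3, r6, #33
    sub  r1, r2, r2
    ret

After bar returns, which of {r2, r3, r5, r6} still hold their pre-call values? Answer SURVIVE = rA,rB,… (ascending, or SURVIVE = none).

SURVIVE = r3,r5,r6

prologue: push r3 → mem[0xa4]=0x5a, sp=0xa4
prologue: push r5 → mem[0xa3]=0x93, sp=0xa3
prologue: push r6 → mem[0xa2]=0xe3, sp=0xa2
body[0] add  r2, r5, r2 → r2=0xbe
body[1] add  r6, r4, r0 → r6=0x8c
body[2] add  r5, r3, #36 → r5=0x7e
body[3] add  r5, r4, #19 → r5=0x49
body[4] add  r1, r3, #11 → r1=0x65
body[5] xor  r0, r6, r5 → r0=0xc5
body[6] sub  r3, r6, #33 → r3=0x6b
body[7] sub  r1, r2, r2 → r1=0x00
epilogue: pop r6=0xe3, sp=0xa3
epilogue: pop r5=0x93, sp=0xa4
epilogue: pop r3=0x5a, sp=0xa5
r2: caller-saved, written=True
r3: callee-saved, written=True
r5: callee-saved, written=True
r6: callee-saved, written=True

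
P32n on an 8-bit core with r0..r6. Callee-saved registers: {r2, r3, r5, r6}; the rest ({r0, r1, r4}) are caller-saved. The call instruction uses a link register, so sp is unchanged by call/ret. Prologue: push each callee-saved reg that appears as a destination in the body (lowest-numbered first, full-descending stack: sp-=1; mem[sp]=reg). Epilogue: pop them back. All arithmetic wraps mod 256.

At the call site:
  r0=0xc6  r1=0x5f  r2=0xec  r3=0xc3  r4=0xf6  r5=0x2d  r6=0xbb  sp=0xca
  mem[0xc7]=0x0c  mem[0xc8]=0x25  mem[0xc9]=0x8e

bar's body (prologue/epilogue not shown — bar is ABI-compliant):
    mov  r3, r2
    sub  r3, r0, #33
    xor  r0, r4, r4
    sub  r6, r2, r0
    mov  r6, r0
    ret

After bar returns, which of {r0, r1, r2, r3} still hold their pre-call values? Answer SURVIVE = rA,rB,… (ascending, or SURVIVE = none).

SURVIVE = r1,r2,r3

prologue: push r3 → mem[0xc9]=0xc3, sp=0xc9
prologue: push r6 → mem[0xc8]=0xbb, sp=0xc8
body[0] mov  r3, r2 → r3=0xec
body[1] sub  r3, r0, #33 → r3=0xa5
body[2] xor  r0, r4, r4 → r0=0x00
body[3] sub  r6, r2, r0 → r6=0xec
body[4] mov  r6, r0 → r6=0x00
epilogue: pop r6=0xbb, sp=0xc9
epilogue: pop r3=0xc3, sp=0xca
r0: caller-saved, written=True
r1: caller-saved, written=False
r2: callee-saved, written=False
r3: callee-saved, written=True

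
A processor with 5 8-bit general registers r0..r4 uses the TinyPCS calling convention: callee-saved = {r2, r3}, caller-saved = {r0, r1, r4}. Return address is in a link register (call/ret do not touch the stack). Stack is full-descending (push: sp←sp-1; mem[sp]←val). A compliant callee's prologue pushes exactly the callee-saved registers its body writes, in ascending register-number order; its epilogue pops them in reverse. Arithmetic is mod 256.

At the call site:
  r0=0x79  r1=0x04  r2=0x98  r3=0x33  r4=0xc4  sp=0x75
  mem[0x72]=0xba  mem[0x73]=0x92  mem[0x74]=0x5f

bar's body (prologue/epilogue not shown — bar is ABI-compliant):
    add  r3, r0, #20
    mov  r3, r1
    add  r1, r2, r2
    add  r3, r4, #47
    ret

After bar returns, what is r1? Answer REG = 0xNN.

REG = 0x30

prologue: push r3 -> mem[0x74]=0x33, sp=0x74
body[0] add  r3, r0, #20 -> r3=0x8d
body[1] mov  r3, r1 -> r3=0x04
body[2] add  r1, r2, r2 -> r1=0x30
body[3] add  r3, r4, #47 -> r3=0xf3
epilogue: pop r3=0x33, sp=0x75
r1 is caller-saved -> body value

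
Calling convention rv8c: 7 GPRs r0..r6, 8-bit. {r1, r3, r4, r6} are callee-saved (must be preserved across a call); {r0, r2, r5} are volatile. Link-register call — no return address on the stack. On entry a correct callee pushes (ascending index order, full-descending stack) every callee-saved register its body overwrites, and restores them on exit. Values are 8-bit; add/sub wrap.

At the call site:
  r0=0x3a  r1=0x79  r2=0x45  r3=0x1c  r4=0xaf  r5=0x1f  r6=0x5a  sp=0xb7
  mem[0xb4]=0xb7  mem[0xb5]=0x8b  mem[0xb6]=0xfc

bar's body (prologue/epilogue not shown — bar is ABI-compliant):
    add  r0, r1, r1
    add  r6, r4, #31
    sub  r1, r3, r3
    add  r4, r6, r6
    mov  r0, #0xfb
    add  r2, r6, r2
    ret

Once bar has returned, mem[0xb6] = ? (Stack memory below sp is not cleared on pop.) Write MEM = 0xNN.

MEM = 0x79

prologue: push r1 -> mem[0xb6]=0x79, sp=0xb6
prologue: push r4 -> mem[0xb5]=0xaf, sp=0xb5
prologue: push r6 -> mem[0xb4]=0x5a, sp=0xb4
body[0] add  r0, r1, r1 -> r0=0xf2
body[1] add  r6, r4, #31 -> r6=0xce
body[2] sub  r1, r3, r3 -> r1=0x00
body[3] add  r4, r6, r6 -> r4=0x9c
body[4] mov  r0, #0xfb -> r0=0xfb
body[5] add  r2, r6, r2 -> r2=0x13
epilogue: pop r6=0x5a, sp=0xb5
epilogue: pop r4=0xaf, sp=0xb6
epilogue: pop r1=0x79, sp=0xb7
prologue pushed ['r1', 'r4', 'r6'] at ['0xb6', '0xb5', '0xb4']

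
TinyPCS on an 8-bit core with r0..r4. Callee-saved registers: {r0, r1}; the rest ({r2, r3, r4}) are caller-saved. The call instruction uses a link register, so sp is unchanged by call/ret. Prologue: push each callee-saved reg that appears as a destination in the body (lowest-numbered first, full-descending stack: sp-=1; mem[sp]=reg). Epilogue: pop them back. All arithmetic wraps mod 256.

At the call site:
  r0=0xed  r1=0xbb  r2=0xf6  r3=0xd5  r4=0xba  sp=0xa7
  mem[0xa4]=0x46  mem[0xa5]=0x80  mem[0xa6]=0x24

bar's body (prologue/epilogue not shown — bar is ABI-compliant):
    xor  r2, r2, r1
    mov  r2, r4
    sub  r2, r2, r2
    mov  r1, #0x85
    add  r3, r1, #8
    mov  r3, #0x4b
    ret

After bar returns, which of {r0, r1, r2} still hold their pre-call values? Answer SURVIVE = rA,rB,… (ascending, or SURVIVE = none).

prologue: push r1 -> mem[0xa6]=0xbb, sp=0xa6
body[0] xor  r2, r2, r1 -> r2=0x4d
body[1] mov  r2, r4 -> r2=0xba
body[2] sub  r2, r2, r2 -> r2=0x00
body[3] mov  r1, #0x85 -> r1=0x85
body[4] add  r3, r1, #8 -> r3=0x8d
body[5] mov  r3, #0x4b -> r3=0x4b
epilogue: pop r1=0xbb, sp=0xa7
r0: callee-saved, written=False
r1: callee-saved, written=True
r2: caller-saved, written=True

SURVIVE = r0,r1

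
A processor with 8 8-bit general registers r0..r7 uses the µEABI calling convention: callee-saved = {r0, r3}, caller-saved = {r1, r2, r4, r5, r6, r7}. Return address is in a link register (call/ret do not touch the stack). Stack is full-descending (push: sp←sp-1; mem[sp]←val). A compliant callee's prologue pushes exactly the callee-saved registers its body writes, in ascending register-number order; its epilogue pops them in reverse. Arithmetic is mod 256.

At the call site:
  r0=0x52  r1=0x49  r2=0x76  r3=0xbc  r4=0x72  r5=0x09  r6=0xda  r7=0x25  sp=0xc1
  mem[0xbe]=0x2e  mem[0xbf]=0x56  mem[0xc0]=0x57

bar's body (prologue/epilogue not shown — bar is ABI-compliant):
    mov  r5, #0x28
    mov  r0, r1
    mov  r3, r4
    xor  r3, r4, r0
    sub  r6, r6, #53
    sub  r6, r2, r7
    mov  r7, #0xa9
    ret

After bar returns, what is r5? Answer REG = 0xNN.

REG = 0x28

prologue: push r0 -> mem[0xc0]=0x52, sp=0xc0
prologue: push r3 -> mem[0xbf]=0xbc, sp=0xbf
body[0] mov  r5, #0x28 -> r5=0x28
body[1] mov  r0, r1 -> r0=0x49
body[2] mov  r3, r4 -> r3=0x72
body[3] xor  r3, r4, r0 -> r3=0x3b
body[4] sub  r6, r6, #53 -> r6=0xa5
body[5] sub  r6, r2, r7 -> r6=0x51
body[6] mov  r7, #0xa9 -> r7=0xa9
epilogue: pop r3=0xbc, sp=0xc0
epilogue: pop r0=0x52, sp=0xc1
r5 is caller-saved -> body value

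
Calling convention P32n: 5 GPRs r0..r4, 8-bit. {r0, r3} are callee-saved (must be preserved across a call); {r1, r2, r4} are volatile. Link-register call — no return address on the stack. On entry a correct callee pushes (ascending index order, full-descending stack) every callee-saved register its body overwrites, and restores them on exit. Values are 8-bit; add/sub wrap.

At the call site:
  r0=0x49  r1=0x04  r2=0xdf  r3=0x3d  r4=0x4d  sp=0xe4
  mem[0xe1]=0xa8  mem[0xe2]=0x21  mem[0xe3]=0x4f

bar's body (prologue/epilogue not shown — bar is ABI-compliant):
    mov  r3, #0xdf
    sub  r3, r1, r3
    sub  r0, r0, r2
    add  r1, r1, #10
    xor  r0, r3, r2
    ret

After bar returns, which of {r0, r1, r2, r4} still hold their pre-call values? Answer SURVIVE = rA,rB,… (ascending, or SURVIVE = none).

SURVIVE = r0,r2,r4

prologue: push r0 → mem[0xe3]=0x49, sp=0xe3
prologue: push r3 → mem[0xe2]=0x3d, sp=0xe2
body[0] mov  r3, #0xdf → r3=0xdf
body[1] sub  r3, r1, r3 → r3=0x25
body[2] sub  r0, r0, r2 → r0=0x6a
body[3] add  r1, r1, #10 → r1=0x0e
body[4] xor  r0, r3, r2 → r0=0xfa
epilogue: pop r3=0x3d, sp=0xe3
epilogue: pop r0=0x49, sp=0xe4
r0: callee-saved, written=True
r1: caller-saved, written=True
r2: caller-saved, written=False
r4: caller-saved, written=False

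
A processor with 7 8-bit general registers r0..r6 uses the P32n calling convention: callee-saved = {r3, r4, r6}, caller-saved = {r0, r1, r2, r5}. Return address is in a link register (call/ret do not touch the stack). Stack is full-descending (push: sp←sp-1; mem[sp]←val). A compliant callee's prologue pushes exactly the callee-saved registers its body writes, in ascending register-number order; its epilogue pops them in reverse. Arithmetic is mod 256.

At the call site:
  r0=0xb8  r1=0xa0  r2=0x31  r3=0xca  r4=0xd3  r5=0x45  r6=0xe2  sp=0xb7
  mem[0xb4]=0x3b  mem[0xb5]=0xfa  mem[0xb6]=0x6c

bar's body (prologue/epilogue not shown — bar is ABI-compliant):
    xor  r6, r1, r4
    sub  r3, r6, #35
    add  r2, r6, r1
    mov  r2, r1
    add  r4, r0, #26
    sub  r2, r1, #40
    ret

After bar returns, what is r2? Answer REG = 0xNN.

REG = 0x78

prologue: push r3 → mem[0xb6]=0xca, sp=0xb6
prologue: push r4 → mem[0xb5]=0xd3, sp=0xb5
prologue: push r6 → mem[0xb4]=0xe2, sp=0xb4
body[0] xor  r6, r1, r4 → r6=0x73
body[1] sub  r3, r6, #35 → r3=0x50
body[2] add  r2, r6, r1 → r2=0x13
body[3] mov  r2, r1 → r2=0xa0
body[4] add  r4, r0, #26 → r4=0xd2
body[5] sub  r2, r1, #40 → r2=0x78
epilogue: pop r6=0xe2, sp=0xb5
epilogue: pop r4=0xd3, sp=0xb6
epilogue: pop r3=0xca, sp=0xb7
r2 is caller-saved → body value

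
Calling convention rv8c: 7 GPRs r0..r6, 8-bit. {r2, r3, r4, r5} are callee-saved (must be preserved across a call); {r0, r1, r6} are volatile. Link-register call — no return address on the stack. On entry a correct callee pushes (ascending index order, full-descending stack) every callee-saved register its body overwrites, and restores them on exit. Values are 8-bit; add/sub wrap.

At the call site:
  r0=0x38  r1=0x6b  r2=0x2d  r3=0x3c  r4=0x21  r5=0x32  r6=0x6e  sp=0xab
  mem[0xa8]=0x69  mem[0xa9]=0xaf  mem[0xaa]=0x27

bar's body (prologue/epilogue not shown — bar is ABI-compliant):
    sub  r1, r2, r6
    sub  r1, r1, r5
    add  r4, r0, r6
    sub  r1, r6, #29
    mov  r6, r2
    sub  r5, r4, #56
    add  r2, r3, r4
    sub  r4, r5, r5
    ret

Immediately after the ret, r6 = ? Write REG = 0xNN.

prologue: push r2 -> mem[0xaa]=0x2d, sp=0xaa
prologue: push r4 -> mem[0xa9]=0x21, sp=0xa9
prologue: push r5 -> mem[0xa8]=0x32, sp=0xa8
body[0] sub  r1, r2, r6 -> r1=0xbf
body[1] sub  r1, r1, r5 -> r1=0x8d
body[2] add  r4, r0, r6 -> r4=0xa6
body[3] sub  r1, r6, #29 -> r1=0x51
body[4] mov  r6, r2 -> r6=0x2d
body[5] sub  r5, r4, #56 -> r5=0x6e
body[6] add  r2, r3, r4 -> r2=0xe2
body[7] sub  r4, r5, r5 -> r4=0x00
epilogue: pop r5=0x32, sp=0xa9
epilogue: pop r4=0x21, sp=0xaa
epilogue: pop r2=0x2d, sp=0xab
r6 is caller-saved -> body value

REG = 0x2d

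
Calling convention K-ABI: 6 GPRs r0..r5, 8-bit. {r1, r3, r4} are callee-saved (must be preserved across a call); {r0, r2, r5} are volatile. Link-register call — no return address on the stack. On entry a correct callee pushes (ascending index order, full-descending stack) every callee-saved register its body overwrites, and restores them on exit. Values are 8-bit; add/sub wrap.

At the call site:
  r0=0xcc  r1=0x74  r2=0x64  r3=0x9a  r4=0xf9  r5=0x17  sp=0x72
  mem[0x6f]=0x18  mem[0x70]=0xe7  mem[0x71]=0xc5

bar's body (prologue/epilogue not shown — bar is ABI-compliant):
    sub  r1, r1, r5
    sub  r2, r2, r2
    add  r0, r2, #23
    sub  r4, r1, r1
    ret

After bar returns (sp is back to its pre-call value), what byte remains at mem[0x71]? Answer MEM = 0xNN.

prologue: push r1 → mem[0x71]=0x74, sp=0x71
prologue: push r4 → mem[0x70]=0xf9, sp=0x70
body[0] sub  r1, r1, r5 → r1=0x5d
body[1] sub  r2, r2, r2 → r2=0x00
body[2] add  r0, r2, #23 → r0=0x17
body[3] sub  r4, r1, r1 → r4=0x00
epilogue: pop r4=0xf9, sp=0x71
epilogue: pop r1=0x74, sp=0x72
prologue pushed ['r1', 'r4'] at ['0x71', '0x70']

MEM = 0x74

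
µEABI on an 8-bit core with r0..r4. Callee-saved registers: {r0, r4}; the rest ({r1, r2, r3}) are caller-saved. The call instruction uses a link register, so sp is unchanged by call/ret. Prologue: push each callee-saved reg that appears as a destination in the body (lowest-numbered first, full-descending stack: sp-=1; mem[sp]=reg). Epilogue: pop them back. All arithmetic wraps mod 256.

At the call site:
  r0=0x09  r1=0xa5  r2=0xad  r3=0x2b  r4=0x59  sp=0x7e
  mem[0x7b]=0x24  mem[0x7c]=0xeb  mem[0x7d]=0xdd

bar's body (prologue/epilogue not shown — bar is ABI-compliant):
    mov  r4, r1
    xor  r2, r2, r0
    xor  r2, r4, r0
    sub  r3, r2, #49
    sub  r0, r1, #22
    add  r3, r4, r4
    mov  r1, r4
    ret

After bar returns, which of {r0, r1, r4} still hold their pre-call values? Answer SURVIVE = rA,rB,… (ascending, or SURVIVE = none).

prologue: push r0 → mem[0x7d]=0x09, sp=0x7d
prologue: push r4 → mem[0x7c]=0x59, sp=0x7c
body[0] mov  r4, r1 → r4=0xa5
body[1] xor  r2, r2, r0 → r2=0xa4
body[2] xor  r2, r4, r0 → r2=0xac
body[3] sub  r3, r2, #49 → r3=0x7b
body[4] sub  r0, r1, #22 → r0=0x8f
body[5] add  r3, r4, r4 → r3=0x4a
body[6] mov  r1, r4 → r1=0xa5
epilogue: pop r4=0x59, sp=0x7d
epilogue: pop r0=0x09, sp=0x7e
r0: callee-saved, written=True
r1: caller-saved, written=True
r4: callee-saved, written=True

SURVIVE = r0,r1,r4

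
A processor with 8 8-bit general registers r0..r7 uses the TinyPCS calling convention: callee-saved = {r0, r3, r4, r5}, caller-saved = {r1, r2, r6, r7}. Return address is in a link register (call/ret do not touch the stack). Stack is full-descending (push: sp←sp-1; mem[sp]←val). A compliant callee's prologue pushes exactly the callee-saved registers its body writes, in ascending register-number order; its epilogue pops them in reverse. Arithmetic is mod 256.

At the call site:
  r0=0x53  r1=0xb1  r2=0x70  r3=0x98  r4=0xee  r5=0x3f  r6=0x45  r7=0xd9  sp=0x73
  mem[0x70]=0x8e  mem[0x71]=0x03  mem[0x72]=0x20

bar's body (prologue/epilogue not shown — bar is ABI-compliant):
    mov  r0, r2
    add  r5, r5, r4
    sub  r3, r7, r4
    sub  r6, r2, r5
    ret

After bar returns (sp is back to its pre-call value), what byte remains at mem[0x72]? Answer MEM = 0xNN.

MEM = 0x53

prologue: push r0 → mem[0x72]=0x53, sp=0x72
prologue: push r3 → mem[0x71]=0x98, sp=0x71
prologue: push r5 → mem[0x70]=0x3f, sp=0x70
body[0] mov  r0, r2 → r0=0x70
body[1] add  r5, r5, r4 → r5=0x2d
body[2] sub  r3, r7, r4 → r3=0xeb
body[3] sub  r6, r2, r5 → r6=0x43
epilogue: pop r5=0x3f, sp=0x71
epilogue: pop r3=0x98, sp=0x72
epilogue: pop r0=0x53, sp=0x73
prologue pushed ['r0', 'r3', 'r5'] at ['0x72', '0x71', '0x70']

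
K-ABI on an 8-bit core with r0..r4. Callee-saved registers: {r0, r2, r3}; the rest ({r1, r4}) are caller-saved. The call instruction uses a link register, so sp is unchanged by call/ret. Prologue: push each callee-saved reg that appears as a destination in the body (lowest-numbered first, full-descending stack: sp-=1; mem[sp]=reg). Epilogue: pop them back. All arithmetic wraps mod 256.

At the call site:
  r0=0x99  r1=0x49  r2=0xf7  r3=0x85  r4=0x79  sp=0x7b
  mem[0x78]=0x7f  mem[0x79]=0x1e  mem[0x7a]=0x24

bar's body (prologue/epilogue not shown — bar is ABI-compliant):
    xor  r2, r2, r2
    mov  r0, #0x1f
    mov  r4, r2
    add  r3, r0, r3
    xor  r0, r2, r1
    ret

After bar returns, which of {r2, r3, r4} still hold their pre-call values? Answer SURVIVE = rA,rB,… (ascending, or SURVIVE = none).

SURVIVE = r2,r3

prologue: push r0 → mem[0x7a]=0x99, sp=0x7a
prologue: push r2 → mem[0x79]=0xf7, sp=0x79
prologue: push r3 → mem[0x78]=0x85, sp=0x78
body[0] xor  r2, r2, r2 → r2=0x00
body[1] mov  r0, #0x1f → r0=0x1f
body[2] mov  r4, r2 → r4=0x00
body[3] add  r3, r0, r3 → r3=0xa4
body[4] xor  r0, r2, r1 → r0=0x49
epilogue: pop r3=0x85, sp=0x79
epilogue: pop r2=0xf7, sp=0x7a
epilogue: pop r0=0x99, sp=0x7b
r2: callee-saved, written=True
r3: callee-saved, written=True
r4: caller-saved, written=True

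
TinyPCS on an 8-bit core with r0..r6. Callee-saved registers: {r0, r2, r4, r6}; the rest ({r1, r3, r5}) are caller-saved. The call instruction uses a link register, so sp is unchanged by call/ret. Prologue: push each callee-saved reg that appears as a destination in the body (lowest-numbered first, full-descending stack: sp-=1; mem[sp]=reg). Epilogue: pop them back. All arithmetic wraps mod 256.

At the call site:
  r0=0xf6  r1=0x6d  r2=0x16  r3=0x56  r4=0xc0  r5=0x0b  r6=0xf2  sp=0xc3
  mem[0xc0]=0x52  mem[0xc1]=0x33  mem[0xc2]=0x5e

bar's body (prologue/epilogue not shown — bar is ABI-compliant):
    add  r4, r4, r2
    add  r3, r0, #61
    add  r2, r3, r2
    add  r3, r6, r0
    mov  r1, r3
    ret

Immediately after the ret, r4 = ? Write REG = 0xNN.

REG = 0xc0

prologue: push r2 -> mem[0xc2]=0x16, sp=0xc2
prologue: push r4 -> mem[0xc1]=0xc0, sp=0xc1
body[0] add  r4, r4, r2 -> r4=0xd6
body[1] add  r3, r0, #61 -> r3=0x33
body[2] add  r2, r3, r2 -> r2=0x49
body[3] add  r3, r6, r0 -> r3=0xe8
body[4] mov  r1, r3 -> r1=0xe8
epilogue: pop r4=0xc0, sp=0xc2
epilogue: pop r2=0x16, sp=0xc3
r4 is callee-saved -> restored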